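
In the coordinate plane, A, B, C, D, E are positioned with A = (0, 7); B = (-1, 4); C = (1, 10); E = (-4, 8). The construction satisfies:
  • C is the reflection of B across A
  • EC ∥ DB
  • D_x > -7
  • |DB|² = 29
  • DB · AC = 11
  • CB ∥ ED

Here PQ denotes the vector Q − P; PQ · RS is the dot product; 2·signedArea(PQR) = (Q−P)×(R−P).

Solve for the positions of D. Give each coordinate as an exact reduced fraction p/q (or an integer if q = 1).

1. D_x = -6  [EC ∥ DB ∩ CB ∥ ED]
2. D_y = 2  [EC ∥ DB ∩ CB ∥ ED]
   → D = (-6, 2)

D = (-6, 2)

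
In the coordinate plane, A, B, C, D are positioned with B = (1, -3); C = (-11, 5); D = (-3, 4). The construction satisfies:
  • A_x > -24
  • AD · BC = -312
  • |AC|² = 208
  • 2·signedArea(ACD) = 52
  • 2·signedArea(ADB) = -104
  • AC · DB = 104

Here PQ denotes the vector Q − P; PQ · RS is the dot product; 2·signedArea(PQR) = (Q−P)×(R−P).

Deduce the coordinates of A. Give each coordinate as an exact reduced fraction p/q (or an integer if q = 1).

A = (-23, 13)

1. A_x = -23  [AC · DB = 104 ∩ 2·signedArea(ADB) = -104]
2. A_y = 13  [AC · DB = 104 ∩ 2·signedArea(ADB) = -104]
   → A = (-23, 13)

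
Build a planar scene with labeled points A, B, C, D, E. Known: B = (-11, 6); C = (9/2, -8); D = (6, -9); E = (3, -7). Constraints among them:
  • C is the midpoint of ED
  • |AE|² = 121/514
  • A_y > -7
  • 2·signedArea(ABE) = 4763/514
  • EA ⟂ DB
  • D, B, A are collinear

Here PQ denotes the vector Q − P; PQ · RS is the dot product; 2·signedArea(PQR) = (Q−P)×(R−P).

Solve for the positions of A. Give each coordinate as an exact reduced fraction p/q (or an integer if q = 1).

1. A_x = 1707/514  [D, B, A are collinear ∩ EA ⟂ DB]
2. A_y = -3411/514  [D, B, A are collinear ∩ EA ⟂ DB]
   → A = (1707/514, -3411/514)

A = (1707/514, -3411/514)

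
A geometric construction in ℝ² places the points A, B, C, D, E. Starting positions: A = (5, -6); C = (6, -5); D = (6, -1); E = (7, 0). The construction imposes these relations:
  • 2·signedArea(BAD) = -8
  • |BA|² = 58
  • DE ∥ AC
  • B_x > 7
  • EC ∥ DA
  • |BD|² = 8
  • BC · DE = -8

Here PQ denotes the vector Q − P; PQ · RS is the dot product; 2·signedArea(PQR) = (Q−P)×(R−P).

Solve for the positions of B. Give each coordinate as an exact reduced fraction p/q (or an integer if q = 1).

B = (8, 1)

1. B_x = 8  [2·signedArea(BAD) = -8 ∩ BC · DE = -8]
2. B_y = 1  [2·signedArea(BAD) = -8 ∩ BC · DE = -8]
   → B = (8, 1)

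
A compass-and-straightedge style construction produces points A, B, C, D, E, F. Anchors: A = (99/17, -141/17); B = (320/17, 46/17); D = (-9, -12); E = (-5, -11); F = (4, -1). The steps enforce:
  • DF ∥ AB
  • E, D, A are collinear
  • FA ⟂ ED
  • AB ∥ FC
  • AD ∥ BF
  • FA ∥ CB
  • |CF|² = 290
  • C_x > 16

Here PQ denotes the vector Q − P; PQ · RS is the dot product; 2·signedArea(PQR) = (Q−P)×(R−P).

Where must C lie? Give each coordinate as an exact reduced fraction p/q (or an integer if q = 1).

C = (17, 10)

1. C_x = 17  [FA ∥ CB ∩ AB ∥ FC]
2. C_y = 10  [FA ∥ CB ∩ AB ∥ FC]
   → C = (17, 10)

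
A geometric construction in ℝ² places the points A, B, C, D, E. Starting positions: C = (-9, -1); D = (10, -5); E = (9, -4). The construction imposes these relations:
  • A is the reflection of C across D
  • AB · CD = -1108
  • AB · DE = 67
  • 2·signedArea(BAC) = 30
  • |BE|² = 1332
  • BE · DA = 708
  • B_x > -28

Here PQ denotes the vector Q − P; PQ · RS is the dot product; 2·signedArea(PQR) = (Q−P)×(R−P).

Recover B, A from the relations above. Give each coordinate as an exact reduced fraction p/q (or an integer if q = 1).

A = (29, -9)
B = (-27, 2)

1. A_x = 29  [A is the reflection of C across D]
2. A_y = -9  [A is the reflection of C across D]
   → A = (29, -9)
3. B_x = -27  [2·signedArea(BAC) = 30 ∩ BE · DA = 708]
4. B_y = 2  [2·signedArea(BAC) = 30 ∩ BE · DA = 708]
   → B = (-27, 2)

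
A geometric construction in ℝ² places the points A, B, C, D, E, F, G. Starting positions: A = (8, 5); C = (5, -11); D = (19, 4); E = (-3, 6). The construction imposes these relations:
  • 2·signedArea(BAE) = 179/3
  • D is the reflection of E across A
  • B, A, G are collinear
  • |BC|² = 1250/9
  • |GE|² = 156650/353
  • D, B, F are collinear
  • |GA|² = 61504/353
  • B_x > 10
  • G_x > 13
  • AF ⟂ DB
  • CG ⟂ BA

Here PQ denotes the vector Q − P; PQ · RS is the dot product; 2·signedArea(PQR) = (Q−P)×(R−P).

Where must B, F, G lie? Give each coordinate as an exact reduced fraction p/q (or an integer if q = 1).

1. B_x = 32/3  [line -1·x + -11·y + 10/3 = 0 ∩ |BC|² = 1250/9]
2. B_y = -2/3  [line -1·x + -11·y + 10/3 = 0 ∩ |BC|² = 1250/9]
   → B = (32/3, -2/3)
3. F_x = 9074/821  [D, B, F are collinear ∩ AF ⟂ DB]
4. F_y = -370/821  [D, B, F are collinear ∩ AF ⟂ DB]
   → F = (9074/821, -370/821)
5. G_x = 4808/353  [B, A, G are collinear ∩ CG ⟂ BA]
6. G_y = -2451/353  [B, A, G are collinear ∩ CG ⟂ BA]
   → G = (4808/353, -2451/353)

B = (32/3, -2/3)
F = (9074/821, -370/821)
G = (4808/353, -2451/353)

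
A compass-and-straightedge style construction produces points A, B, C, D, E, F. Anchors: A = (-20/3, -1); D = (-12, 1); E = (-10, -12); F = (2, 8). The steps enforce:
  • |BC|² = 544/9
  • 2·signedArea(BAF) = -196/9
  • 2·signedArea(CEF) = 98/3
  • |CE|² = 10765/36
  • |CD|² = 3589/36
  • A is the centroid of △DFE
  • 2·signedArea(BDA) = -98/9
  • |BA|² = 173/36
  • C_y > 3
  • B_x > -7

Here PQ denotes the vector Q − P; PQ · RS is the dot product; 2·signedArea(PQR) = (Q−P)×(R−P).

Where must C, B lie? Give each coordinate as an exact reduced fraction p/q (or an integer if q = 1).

1. C_x = -7/3  [line -20·x + 12·y + -266/3 = 0 ∩ |CD|² = 3589/36]
2. C_y = 7/2  [line -20·x + 12·y + -266/3 = 0 ∩ |CD|² = 3589/36]
   → C = (-7/3, 7/2)
3. B_x = -19/3  [2·signedArea(BDA) = -98/9 ∩ 2·signedArea(BAF) = -196/9]
4. B_y = -19/6  [2·signedArea(BDA) = -98/9 ∩ 2·signedArea(BAF) = -196/9]
   → B = (-19/3, -19/6)

B = (-19/3, -19/6)
C = (-7/3, 7/2)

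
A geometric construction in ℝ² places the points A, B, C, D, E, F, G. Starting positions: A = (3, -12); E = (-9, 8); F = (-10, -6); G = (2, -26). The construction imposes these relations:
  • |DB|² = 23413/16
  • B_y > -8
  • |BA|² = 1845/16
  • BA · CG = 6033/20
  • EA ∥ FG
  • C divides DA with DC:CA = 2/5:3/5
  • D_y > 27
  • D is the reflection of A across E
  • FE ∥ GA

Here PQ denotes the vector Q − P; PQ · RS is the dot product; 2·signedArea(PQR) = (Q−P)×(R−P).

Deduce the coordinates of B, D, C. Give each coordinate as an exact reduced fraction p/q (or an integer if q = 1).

B = (-27/4, -15/2)
C = (-57/5, 12)
D = (-21, 28)

1. D_x = -21  [D is the reflection of A across E]
2. D_y = 28  [D is the reflection of A across E]
   → D = (-21, 28)
3. C_x = -57/5  [C divides DA with DC:CA = 2/5:3/5]
4. C_y = 12  [C divides DA with DC:CA = 2/5:3/5]
   → C = (-57/5, 12)
5. B_x = -27/4  [line -67/5·x + 38·y + 3891/20 = 0 ∩ |DB|² = 23413/16]
6. B_y = -15/2  [line -67/5·x + 38·y + 3891/20 = 0 ∩ |DB|² = 23413/16]
   → B = (-27/4, -15/2)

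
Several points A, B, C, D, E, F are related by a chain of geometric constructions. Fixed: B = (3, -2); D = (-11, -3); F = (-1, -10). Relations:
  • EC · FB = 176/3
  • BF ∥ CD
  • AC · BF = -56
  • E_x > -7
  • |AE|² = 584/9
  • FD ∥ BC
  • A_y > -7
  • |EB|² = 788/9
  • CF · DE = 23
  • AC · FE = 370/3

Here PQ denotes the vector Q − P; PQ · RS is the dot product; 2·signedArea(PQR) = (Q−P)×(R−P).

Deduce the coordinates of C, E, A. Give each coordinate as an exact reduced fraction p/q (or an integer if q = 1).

1. C_x = -7  [BF ∥ CD ∩ FD ∥ BC]
2. C_y = 5  [BF ∥ CD ∩ FD ∥ BC]
   → C = (-7, 5)
3. E_x = -19/3  [EC · FB = 176/3 ∩ CF · DE = 23]
4. E_y = -8/3  [EC · FB = 176/3 ∩ CF · DE = 23]
   → E = (-19/3, -8/3)
5. A_x = 1  [AC · FE = 370/3 ∩ AC · BF = -56]
6. A_y = -6  [AC · FE = 370/3 ∩ AC · BF = -56]
   → A = (1, -6)

A = (1, -6)
C = (-7, 5)
E = (-19/3, -8/3)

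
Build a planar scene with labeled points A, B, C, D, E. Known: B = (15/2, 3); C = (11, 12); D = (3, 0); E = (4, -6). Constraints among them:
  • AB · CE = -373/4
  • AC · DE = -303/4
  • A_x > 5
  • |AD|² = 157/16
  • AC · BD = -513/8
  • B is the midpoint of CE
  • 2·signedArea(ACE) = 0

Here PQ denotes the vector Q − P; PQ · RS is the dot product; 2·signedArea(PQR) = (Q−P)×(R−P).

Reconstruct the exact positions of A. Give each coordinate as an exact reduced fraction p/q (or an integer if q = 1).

1. A_x = 23/4  [2·signedArea(ACE) = 0 ∩ AB · CE = -373/4]
2. A_y = -3/2  [2·signedArea(ACE) = 0 ∩ AB · CE = -373/4]
   → A = (23/4, -3/2)

A = (23/4, -3/2)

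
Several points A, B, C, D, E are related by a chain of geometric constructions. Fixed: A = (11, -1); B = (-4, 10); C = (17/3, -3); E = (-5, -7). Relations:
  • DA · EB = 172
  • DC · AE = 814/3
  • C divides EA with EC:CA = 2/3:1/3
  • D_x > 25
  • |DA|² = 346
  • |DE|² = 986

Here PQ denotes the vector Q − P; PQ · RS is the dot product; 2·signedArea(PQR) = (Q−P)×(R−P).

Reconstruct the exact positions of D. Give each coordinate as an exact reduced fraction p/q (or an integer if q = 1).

D = (26, -12)

1. D_x = 26  [DA · EB = 172 ∩ DC · AE = 814/3]
2. D_y = -12  [DA · EB = 172 ∩ DC · AE = 814/3]
   → D = (26, -12)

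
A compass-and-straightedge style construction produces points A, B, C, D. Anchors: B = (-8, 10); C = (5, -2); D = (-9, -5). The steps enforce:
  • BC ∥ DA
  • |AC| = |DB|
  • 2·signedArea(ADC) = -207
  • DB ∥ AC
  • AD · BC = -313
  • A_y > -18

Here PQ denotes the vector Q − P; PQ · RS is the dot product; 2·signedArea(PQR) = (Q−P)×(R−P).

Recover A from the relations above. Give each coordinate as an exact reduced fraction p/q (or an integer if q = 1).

A = (4, -17)

1. A_x = 4  [DB ∥ AC ∩ BC ∥ DA]
2. A_y = -17  [DB ∥ AC ∩ BC ∥ DA]
   → A = (4, -17)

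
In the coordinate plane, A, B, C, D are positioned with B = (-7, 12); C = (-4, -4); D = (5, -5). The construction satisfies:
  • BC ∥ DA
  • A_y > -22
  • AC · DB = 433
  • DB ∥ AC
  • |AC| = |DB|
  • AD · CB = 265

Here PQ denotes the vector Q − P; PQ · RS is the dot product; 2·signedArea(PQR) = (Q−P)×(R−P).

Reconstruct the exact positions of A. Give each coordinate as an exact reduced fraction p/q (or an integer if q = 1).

1. A_x = 8  [DB ∥ AC ∩ BC ∥ DA]
2. A_y = -21  [DB ∥ AC ∩ BC ∥ DA]
   → A = (8, -21)

A = (8, -21)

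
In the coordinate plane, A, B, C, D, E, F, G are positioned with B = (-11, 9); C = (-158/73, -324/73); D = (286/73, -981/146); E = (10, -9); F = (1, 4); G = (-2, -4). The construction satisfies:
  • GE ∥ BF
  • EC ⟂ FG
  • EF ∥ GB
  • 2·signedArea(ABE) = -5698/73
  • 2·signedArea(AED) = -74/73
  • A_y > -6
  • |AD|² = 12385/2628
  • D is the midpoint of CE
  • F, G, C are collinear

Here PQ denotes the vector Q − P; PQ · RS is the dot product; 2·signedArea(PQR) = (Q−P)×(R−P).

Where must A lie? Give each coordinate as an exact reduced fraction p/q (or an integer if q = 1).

A = (142/73, -1273/219)

1. A_x = 142/73  [2·signedArea(ABE) = -5698/73 ∩ 2·signedArea(AED) = -74/73]
2. A_y = -1273/219  [2·signedArea(ABE) = -5698/73 ∩ 2·signedArea(AED) = -74/73]
   → A = (142/73, -1273/219)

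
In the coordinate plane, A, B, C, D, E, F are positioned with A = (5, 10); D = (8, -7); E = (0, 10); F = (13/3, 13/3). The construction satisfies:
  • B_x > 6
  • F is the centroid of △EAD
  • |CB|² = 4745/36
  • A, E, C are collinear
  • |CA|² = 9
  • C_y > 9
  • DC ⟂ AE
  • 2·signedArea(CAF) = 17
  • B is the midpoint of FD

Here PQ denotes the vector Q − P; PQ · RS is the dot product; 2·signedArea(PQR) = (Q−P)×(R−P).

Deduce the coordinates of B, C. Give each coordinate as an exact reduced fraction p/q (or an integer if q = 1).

B = (37/6, -4/3)
C = (8, 10)

1. B_x = 37/6  [B is the midpoint of FD]
2. B_y = -4/3  [B is the midpoint of FD]
   → B = (37/6, -4/3)
3. C_x = 8  [A, E, C are collinear ∩ DC ⟂ AE]
4. C_y = 10  [A, E, C are collinear ∩ DC ⟂ AE]
   → C = (8, 10)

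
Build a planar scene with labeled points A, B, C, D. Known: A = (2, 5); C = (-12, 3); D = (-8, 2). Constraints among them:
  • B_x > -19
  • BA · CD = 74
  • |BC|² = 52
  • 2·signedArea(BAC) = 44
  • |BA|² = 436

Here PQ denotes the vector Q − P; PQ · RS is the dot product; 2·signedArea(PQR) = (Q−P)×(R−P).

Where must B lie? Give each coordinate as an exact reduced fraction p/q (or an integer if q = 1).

1. B_x = -18  [2·signedArea(BAC) = 44 ∩ BA · CD = 74]
2. B_y = -1  [2·signedArea(BAC) = 44 ∩ BA · CD = 74]
   → B = (-18, -1)

B = (-18, -1)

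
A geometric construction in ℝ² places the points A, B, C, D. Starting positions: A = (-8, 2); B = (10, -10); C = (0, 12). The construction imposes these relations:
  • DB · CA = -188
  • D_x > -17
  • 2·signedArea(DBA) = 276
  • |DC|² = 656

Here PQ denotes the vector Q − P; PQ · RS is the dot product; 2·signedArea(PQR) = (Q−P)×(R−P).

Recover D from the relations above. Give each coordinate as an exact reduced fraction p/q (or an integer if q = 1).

1. D_x = -16  [DB · CA = -188 ∩ 2·signedArea(DBA) = 276]
2. D_y = -8  [DB · CA = -188 ∩ 2·signedArea(DBA) = 276]
   → D = (-16, -8)

D = (-16, -8)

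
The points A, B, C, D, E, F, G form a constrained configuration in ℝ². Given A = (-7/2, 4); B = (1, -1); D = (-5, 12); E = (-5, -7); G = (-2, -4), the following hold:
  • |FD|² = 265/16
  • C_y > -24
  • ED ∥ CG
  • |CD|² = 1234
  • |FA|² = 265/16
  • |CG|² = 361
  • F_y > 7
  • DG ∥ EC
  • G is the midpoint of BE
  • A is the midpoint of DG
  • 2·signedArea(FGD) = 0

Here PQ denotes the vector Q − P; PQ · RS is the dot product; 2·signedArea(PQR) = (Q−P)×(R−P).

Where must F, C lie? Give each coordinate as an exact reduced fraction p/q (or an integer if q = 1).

1. F_x = -17/4  [line -16·x + -3·y + -44 = 0 ∩ |FA|² = 265/16]
2. F_y = 8  [line -16·x + -3·y + -44 = 0 ∩ |FA|² = 265/16]
   → F = (-17/4, 8)
3. C_x = -2  [ED ∥ CG ∩ DG ∥ EC]
4. C_y = -23  [ED ∥ CG ∩ DG ∥ EC]
   → C = (-2, -23)

C = (-2, -23)
F = (-17/4, 8)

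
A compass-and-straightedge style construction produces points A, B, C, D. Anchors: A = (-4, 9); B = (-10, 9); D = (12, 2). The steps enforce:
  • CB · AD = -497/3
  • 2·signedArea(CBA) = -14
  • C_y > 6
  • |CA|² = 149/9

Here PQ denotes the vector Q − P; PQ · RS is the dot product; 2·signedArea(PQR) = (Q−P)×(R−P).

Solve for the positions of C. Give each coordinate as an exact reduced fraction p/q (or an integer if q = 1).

1. C_x = -2/3  [CB · AD = -497/3 ∩ 2·signedArea(CBA) = -14]
2. C_y = 20/3  [CB · AD = -497/3 ∩ 2·signedArea(CBA) = -14]
   → C = (-2/3, 20/3)

C = (-2/3, 20/3)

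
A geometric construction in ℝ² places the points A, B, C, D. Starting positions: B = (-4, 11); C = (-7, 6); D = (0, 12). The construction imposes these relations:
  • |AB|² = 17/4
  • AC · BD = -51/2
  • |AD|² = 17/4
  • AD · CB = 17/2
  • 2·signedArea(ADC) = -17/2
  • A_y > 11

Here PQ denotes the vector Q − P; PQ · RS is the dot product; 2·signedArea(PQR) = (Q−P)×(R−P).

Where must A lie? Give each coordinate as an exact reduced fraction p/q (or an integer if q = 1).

A = (-2, 23/2)

1. A_x = -2  [AC · BD = -51/2 ∩ AD · CB = 17/2]
2. A_y = 23/2  [AC · BD = -51/2 ∩ AD · CB = 17/2]
   → A = (-2, 23/2)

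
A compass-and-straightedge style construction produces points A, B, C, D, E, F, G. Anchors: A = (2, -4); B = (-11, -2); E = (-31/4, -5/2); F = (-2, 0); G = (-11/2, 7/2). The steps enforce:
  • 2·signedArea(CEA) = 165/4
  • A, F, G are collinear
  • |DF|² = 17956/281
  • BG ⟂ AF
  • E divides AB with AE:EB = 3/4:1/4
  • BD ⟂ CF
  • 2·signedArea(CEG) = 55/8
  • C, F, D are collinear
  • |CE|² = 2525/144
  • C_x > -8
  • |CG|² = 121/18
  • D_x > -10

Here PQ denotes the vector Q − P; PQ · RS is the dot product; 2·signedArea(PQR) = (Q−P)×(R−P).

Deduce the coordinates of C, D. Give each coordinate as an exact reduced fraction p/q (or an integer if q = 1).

C = (-22/3, 5/3)
D = (-2706/281, 670/281)

1. C_x = -22/3  [2·signedArea(CEG) = 55/8 ∩ 2·signedArea(CEA) = 165/4]
2. C_y = 5/3  [2·signedArea(CEG) = 55/8 ∩ 2·signedArea(CEA) = 165/4]
   → C = (-22/3, 5/3)
3. D_x = -2706/281  [C, F, D are collinear ∩ BD ⟂ CF]
4. D_y = 670/281  [C, F, D are collinear ∩ BD ⟂ CF]
   → D = (-2706/281, 670/281)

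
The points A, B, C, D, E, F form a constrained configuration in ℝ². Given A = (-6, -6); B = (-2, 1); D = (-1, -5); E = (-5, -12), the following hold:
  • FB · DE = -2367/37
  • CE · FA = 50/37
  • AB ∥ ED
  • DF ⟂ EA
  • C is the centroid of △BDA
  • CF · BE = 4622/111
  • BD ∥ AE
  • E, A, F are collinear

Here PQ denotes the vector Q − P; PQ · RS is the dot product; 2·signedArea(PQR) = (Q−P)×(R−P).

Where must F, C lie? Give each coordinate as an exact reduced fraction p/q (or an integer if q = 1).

1. F_x = -223/37  [E, A, F are collinear ∩ DF ⟂ EA]
2. F_y = -216/37  [E, A, F are collinear ∩ DF ⟂ EA]
   → F = (-223/37, -216/37)
3. C_x = -3  [C is the centroid of △BDA]
4. C_y = -10/3  [C is the centroid of △BDA]
   → C = (-3, -10/3)

C = (-3, -10/3)
F = (-223/37, -216/37)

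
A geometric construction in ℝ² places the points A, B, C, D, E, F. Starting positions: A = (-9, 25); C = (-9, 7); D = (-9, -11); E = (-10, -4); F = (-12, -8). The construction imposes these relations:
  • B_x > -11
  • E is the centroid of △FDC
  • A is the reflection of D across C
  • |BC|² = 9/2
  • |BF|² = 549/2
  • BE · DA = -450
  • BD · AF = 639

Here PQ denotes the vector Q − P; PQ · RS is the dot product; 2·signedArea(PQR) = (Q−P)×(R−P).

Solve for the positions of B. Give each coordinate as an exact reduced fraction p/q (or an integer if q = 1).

1. B_x = -21/2  [BE · DA = -450 ∩ BD · AF = 639]
2. B_y = 17/2  [BE · DA = -450 ∩ BD · AF = 639]
   → B = (-21/2, 17/2)

B = (-21/2, 17/2)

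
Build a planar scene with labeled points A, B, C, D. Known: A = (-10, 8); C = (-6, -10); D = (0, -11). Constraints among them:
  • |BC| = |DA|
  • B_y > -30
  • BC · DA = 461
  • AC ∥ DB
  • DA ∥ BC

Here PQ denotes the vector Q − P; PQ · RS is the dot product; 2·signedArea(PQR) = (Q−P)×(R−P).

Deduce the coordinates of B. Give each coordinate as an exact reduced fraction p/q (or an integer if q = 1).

1. B_x = 4  [DA ∥ BC ∩ AC ∥ DB]
2. B_y = -29  [DA ∥ BC ∩ AC ∥ DB]
   → B = (4, -29)

B = (4, -29)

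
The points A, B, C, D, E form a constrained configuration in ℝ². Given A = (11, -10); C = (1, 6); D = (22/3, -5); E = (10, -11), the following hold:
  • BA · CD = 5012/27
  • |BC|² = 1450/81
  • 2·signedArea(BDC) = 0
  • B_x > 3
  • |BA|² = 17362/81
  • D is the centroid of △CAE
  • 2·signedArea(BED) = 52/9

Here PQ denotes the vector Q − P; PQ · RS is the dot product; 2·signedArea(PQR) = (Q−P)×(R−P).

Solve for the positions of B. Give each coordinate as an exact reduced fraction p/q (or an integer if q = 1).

1. B_x = 28/9  [2·signedArea(BDC) = 0 ∩ BA · CD = 5012/27]
2. B_y = 7/3  [2·signedArea(BDC) = 0 ∩ BA · CD = 5012/27]
   → B = (28/9, 7/3)

B = (28/9, 7/3)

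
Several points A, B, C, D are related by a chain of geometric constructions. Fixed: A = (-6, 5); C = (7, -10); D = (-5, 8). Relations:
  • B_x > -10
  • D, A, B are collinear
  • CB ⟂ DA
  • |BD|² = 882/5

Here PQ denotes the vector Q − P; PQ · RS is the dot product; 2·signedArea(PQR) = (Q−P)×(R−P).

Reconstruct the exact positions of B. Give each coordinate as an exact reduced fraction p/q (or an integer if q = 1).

1. B_x = -46/5  [D, A, B are collinear ∩ CB ⟂ DA]
2. B_y = -23/5  [D, A, B are collinear ∩ CB ⟂ DA]
   → B = (-46/5, -23/5)

B = (-46/5, -23/5)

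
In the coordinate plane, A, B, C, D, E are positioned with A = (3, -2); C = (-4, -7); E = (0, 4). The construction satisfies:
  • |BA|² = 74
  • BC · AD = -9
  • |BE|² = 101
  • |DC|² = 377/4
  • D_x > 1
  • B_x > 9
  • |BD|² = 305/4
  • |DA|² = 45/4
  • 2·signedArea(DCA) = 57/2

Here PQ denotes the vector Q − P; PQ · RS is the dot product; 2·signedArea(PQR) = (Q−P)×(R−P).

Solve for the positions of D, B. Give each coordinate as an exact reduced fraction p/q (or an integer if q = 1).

B = (10, 3)
D = (3/2, 1)

1. D_x = 3/2  [line -5·x + 7·y + 1/2 = 0 ∩ |DC|² = 377/4]
2. D_y = 1  [line -5·x + 7·y + 1/2 = 0 ∩ |DC|² = 377/4]
   → D = (3/2, 1)
3. B_x = 10  [line 3/2·x + -3·y + -6 = 0 ∩ |BA|² = 74]
4. B_y = 3  [line 3/2·x + -3·y + -6 = 0 ∩ |BA|² = 74]
   → B = (10, 3)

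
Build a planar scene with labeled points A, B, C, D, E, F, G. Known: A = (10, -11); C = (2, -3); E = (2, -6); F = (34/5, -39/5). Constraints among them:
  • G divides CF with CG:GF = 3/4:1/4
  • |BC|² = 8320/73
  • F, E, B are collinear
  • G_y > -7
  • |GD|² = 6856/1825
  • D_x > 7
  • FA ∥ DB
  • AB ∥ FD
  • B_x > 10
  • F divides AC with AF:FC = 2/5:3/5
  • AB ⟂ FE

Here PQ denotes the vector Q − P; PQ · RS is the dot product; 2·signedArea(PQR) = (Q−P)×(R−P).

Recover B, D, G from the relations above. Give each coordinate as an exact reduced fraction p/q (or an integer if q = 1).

B = (778/73, -675/73)
D = (2722/365, -2207/365)
G = (28/5, -33/5)

1. B_x = 778/73  [F, E, B are collinear ∩ AB ⟂ FE]
2. B_y = -675/73  [F, E, B are collinear ∩ AB ⟂ FE]
   → B = (778/73, -675/73)
3. D_x = 2722/365  [FA ∥ DB ∩ AB ∥ FD]
4. D_y = -2207/365  [FA ∥ DB ∩ AB ∥ FD]
   → D = (2722/365, -2207/365)
5. G_x = 28/5  [G divides CF with CG:GF = 3/4:1/4]
6. G_y = -33/5  [G divides CF with CG:GF = 3/4:1/4]
   → G = (28/5, -33/5)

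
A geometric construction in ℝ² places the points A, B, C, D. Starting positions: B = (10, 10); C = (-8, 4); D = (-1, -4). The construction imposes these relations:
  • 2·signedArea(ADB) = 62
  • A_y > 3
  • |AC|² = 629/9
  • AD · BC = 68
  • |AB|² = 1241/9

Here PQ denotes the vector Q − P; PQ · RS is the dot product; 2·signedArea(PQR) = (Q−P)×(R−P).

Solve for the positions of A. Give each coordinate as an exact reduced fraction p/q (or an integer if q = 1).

A = (1/3, 10/3)

1. A_x = 1/3  [2·signedArea(ADB) = 62 ∩ AD · BC = 68]
2. A_y = 10/3  [2·signedArea(ADB) = 62 ∩ AD · BC = 68]
   → A = (1/3, 10/3)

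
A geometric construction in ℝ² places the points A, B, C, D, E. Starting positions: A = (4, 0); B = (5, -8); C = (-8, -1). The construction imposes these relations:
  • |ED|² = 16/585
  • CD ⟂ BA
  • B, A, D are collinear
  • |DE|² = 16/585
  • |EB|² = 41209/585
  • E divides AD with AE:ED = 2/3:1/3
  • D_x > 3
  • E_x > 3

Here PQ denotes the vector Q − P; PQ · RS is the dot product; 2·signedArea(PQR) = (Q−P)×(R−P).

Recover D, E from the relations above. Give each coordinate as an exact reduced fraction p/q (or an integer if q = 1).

D = (256/65, 32/65)
E = (772/195, 64/195)

1. D_x = 256/65  [B, A, D are collinear ∩ CD ⟂ BA]
2. D_y = 32/65  [B, A, D are collinear ∩ CD ⟂ BA]
   → D = (256/65, 32/65)
3. E_x = 772/195  [E divides AD with AE:ED = 2/3:1/3]
4. E_y = 64/195  [E divides AD with AE:ED = 2/3:1/3]
   → E = (772/195, 64/195)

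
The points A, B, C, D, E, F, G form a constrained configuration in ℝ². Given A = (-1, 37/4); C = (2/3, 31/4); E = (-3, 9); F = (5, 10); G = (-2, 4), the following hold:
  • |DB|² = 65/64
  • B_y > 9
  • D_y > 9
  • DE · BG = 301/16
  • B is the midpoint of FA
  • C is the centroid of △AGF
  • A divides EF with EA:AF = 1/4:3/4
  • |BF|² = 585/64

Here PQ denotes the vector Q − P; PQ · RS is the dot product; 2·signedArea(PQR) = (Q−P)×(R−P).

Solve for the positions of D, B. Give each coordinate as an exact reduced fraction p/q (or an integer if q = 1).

1. B_x = 2  [B is the midpoint of FA]
2. B_y = 77/8  [B is the midpoint of FA]
   → B = (2, 77/8)
3. D_x = 1  [line 4·x + 45/8·y + -919/16 = 0 ∩ |DB|² = 65/64]
4. D_y = 19/2  [line 4·x + 45/8·y + -919/16 = 0 ∩ |DB|² = 65/64]
   → D = (1, 19/2)

B = (2, 77/8)
D = (1, 19/2)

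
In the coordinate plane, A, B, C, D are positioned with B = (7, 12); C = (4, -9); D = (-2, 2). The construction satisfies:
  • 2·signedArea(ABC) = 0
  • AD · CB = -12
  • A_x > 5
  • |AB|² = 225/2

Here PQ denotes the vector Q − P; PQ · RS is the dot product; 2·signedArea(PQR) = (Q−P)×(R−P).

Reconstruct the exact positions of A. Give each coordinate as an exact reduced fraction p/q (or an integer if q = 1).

A = (11/2, 3/2)

1. A_x = 11/2  [2·signedArea(ABC) = 0 ∩ AD · CB = -12]
2. A_y = 3/2  [2·signedArea(ABC) = 0 ∩ AD · CB = -12]
   → A = (11/2, 3/2)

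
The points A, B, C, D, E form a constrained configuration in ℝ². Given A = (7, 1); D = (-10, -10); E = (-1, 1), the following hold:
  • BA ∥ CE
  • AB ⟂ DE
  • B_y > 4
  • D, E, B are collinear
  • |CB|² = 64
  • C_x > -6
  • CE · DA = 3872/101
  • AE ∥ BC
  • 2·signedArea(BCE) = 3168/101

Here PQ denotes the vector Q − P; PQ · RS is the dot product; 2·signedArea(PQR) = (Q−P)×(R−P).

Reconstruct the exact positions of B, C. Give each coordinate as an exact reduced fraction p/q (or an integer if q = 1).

1. B_x = 223/101  [D, E, B are collinear ∩ AB ⟂ DE]
2. B_y = 497/101  [D, E, B are collinear ∩ AB ⟂ DE]
   → B = (223/101, 497/101)
3. C_x = -585/101  [BA ∥ CE ∩ AE ∥ BC]
4. C_y = 497/101  [BA ∥ CE ∩ AE ∥ BC]
   → C = (-585/101, 497/101)

B = (223/101, 497/101)
C = (-585/101, 497/101)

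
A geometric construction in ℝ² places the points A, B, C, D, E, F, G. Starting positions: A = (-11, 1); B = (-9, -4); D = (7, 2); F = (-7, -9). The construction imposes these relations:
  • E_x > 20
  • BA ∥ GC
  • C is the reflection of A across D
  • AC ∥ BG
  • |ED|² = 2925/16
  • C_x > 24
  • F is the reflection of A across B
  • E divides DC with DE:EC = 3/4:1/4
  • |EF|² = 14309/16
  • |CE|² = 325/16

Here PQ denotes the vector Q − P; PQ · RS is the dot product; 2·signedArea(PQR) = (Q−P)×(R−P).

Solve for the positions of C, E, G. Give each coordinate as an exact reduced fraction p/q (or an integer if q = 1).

1. C_x = 25  [C is the reflection of A across D]
2. C_y = 3  [C is the reflection of A across D]
   → C = (25, 3)
3. E_x = 41/2  [E divides DC with DE:EC = 3/4:1/4]
4. E_y = 11/4  [E divides DC with DE:EC = 3/4:1/4]
   → E = (41/2, 11/4)
5. G_x = 27  [BA ∥ GC ∩ AC ∥ BG]
6. G_y = -2  [BA ∥ GC ∩ AC ∥ BG]
   → G = (27, -2)

C = (25, 3)
E = (41/2, 11/4)
G = (27, -2)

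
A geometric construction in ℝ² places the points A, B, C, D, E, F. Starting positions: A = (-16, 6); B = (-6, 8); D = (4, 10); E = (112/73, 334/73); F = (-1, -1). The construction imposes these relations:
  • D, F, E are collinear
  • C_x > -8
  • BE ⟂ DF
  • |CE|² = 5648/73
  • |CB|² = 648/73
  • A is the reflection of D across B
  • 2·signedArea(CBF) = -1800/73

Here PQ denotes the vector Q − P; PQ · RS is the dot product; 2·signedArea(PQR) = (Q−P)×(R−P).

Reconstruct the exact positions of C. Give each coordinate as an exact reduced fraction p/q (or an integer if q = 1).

1. C_x = -528/73  [line 9·x + 5·y + 2822/73 = 0 ∩ |CB|² = 648/73]
2. C_y = 386/73  [line 9·x + 5·y + 2822/73 = 0 ∩ |CB|² = 648/73]
   → C = (-528/73, 386/73)

C = (-528/73, 386/73)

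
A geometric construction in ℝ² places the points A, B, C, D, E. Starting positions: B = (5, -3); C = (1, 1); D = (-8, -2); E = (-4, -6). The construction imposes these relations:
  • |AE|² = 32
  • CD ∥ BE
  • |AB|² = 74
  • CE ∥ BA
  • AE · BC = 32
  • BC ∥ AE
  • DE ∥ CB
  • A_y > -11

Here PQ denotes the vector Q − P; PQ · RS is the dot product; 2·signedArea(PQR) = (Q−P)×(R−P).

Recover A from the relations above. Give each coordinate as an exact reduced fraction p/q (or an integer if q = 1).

A = (0, -10)

1. A_x = 0  [BC ∥ AE ∩ CE ∥ BA]
2. A_y = -10  [BC ∥ AE ∩ CE ∥ BA]
   → A = (0, -10)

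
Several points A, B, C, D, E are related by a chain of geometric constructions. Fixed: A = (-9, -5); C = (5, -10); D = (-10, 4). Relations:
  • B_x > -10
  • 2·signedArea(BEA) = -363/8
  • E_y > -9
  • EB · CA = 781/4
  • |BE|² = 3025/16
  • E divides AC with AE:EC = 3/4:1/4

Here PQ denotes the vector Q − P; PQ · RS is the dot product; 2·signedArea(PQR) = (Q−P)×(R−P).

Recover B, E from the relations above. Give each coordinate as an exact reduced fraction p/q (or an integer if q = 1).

1. E_x = 3/2  [E divides AC with AE:EC = 3/4:1/4]
2. E_y = -35/4  [E divides AC with AE:EC = 3/4:1/4]
   → E = (3/2, -35/4)
3. B_x = -19/2  [2·signedArea(BEA) = -363/8 ∩ EB · CA = 781/4]
4. B_y = -1/2  [2·signedArea(BEA) = -363/8 ∩ EB · CA = 781/4]
   → B = (-19/2, -1/2)

B = (-19/2, -1/2)
E = (3/2, -35/4)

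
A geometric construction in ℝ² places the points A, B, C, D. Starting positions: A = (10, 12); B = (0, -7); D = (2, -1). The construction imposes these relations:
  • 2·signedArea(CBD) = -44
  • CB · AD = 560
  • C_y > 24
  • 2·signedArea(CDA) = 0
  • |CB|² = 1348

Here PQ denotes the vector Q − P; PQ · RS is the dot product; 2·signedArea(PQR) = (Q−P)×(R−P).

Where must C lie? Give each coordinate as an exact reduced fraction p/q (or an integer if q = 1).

1. C_x = 18  [2·signedArea(CDA) = 0 ∩ CB · AD = 560]
2. C_y = 25  [2·signedArea(CDA) = 0 ∩ CB · AD = 560]
   → C = (18, 25)

C = (18, 25)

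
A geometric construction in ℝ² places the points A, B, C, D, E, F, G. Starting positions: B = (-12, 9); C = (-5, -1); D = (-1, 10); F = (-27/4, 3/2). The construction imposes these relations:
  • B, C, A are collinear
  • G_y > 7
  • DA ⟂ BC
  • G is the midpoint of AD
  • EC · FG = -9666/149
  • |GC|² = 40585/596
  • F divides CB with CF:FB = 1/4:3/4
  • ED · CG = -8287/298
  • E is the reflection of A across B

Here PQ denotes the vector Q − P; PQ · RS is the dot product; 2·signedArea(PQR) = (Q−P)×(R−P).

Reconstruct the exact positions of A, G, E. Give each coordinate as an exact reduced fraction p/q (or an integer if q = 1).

A = (-1319/149, 671/149)
E = (-2257/149, 2011/149)
G = (-734/149, 2161/298)

1. A_x = -1319/149  [B, C, A are collinear ∩ DA ⟂ BC]
2. A_y = 671/149  [B, C, A are collinear ∩ DA ⟂ BC]
   → A = (-1319/149, 671/149)
3. G_x = -734/149  [G is the midpoint of AD]
4. G_y = 2161/298  [G is the midpoint of AD]
   → G = (-734/149, 2161/298)
5. E_x = -2257/149  [E is the reflection of A across B]
6. E_y = 2011/149  [E is the reflection of A across B]
   → E = (-2257/149, 2011/149)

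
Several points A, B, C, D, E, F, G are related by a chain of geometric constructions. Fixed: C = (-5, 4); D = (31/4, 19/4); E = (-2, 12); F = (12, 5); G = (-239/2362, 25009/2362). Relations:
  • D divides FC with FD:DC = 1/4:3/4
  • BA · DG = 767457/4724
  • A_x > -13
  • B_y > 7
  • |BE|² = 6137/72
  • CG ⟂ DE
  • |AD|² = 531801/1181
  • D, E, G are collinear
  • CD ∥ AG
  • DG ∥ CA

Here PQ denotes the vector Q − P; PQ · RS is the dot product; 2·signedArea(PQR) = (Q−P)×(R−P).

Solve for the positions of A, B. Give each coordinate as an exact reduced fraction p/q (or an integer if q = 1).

1. A_x = -60709/4724  [CD ∥ AG ∩ DG ∥ CA]
2. A_y = 46475/4724  [CD ∥ AG ∩ DG ∥ CA]
   → A = (-60709/4724, 46475/4724)
3. B_x = 71/12  [line 37089/4724·x + -27579/4724·y + -38991/9448 = 0 ∩ |BE|² = 6137/72]
4. B_y = 29/4  [line 37089/4724·x + -27579/4724·y + -38991/9448 = 0 ∩ |BE|² = 6137/72]
   → B = (71/12, 29/4)

A = (-60709/4724, 46475/4724)
B = (71/12, 29/4)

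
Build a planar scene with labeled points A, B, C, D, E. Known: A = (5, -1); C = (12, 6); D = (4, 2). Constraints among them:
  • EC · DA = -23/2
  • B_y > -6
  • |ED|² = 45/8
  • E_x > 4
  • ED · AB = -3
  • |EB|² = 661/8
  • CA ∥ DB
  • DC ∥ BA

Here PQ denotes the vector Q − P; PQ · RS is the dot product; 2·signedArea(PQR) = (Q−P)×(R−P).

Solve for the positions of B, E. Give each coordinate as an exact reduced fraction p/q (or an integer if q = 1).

B = (-3, -5)
E = (19/4, -1/4)

1. B_x = -3  [DC ∥ BA ∩ CA ∥ DB]
2. B_y = -5  [DC ∥ BA ∩ CA ∥ DB]
   → B = (-3, -5)
3. E_x = 19/4  [EC · DA = -23/2 ∩ ED · AB = -3]
4. E_y = -1/4  [EC · DA = -23/2 ∩ ED · AB = -3]
   → E = (19/4, -1/4)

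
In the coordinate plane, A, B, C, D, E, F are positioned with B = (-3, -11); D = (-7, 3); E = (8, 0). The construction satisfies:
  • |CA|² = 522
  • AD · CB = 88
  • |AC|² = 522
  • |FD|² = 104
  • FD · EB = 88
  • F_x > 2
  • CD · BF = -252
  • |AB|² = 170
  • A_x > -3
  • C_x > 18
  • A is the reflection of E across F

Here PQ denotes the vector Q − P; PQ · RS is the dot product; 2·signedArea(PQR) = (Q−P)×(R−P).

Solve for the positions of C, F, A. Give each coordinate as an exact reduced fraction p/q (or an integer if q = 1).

1. F_x = 3  [line 11·x + 11·y + -44 = 0 ∩ |FD|² = 104]
2. F_y = 1  [line 11·x + 11·y + -44 = 0 ∩ |FD|² = 104]
   → F = (3, 1)
3. A_x = -2  [A is the reflection of E across F]
4. A_y = 2  [A is the reflection of E across F]
   → A = (-2, 2)
5. C_x = 19  [CD · BF = -252 ∩ AD · CB = 88]
6. C_y = 11  [CD · BF = -252 ∩ AD · CB = 88]
   → C = (19, 11)

A = (-2, 2)
C = (19, 11)
F = (3, 1)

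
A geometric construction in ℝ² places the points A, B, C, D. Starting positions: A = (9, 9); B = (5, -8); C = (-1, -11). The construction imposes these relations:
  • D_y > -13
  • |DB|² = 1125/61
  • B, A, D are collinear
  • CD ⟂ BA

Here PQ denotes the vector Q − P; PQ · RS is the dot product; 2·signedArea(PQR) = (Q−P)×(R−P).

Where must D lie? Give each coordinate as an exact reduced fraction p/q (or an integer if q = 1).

1. D_x = 245/61  [B, A, D are collinear ∩ CD ⟂ BA]
2. D_y = -743/61  [B, A, D are collinear ∩ CD ⟂ BA]
   → D = (245/61, -743/61)

D = (245/61, -743/61)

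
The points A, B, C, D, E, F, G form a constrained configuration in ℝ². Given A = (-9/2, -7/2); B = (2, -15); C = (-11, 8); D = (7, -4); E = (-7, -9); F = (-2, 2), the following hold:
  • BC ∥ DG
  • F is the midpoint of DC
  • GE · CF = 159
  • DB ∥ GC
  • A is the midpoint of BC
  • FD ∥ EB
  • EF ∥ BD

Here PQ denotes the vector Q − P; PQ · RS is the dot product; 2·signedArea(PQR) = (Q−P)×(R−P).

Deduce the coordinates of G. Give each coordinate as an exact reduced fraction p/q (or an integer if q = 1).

1. G_x = -6  [DB ∥ GC ∩ BC ∥ DG]
2. G_y = 19  [DB ∥ GC ∩ BC ∥ DG]
   → G = (-6, 19)

G = (-6, 19)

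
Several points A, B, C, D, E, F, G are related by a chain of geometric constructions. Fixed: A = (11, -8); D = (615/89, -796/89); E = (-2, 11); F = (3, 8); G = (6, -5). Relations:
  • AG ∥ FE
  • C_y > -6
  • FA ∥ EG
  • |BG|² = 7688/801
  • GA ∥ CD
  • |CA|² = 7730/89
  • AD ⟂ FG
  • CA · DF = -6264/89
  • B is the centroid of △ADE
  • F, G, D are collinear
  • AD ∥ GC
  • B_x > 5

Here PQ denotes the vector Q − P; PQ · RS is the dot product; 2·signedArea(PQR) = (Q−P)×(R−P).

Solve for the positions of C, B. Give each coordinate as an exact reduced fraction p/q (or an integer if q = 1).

B = (472/89, -529/267)
C = (170/89, -529/89)

1. C_x = 170/89  [GA ∥ CD ∩ AD ∥ GC]
2. C_y = -529/89  [GA ∥ CD ∩ AD ∥ GC]
   → C = (170/89, -529/89)
3. B_x = 472/89  [B is the centroid of △ADE]
4. B_y = -529/267  [B is the centroid of △ADE]
   → B = (472/89, -529/267)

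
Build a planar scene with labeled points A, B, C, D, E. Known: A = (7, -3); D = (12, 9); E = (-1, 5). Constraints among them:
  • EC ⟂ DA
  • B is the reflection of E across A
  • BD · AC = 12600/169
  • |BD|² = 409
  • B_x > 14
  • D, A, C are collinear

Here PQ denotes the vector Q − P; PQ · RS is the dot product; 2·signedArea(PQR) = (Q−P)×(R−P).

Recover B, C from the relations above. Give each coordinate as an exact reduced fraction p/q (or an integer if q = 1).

B = (15, -11)
C = (1463/169, 165/169)

1. B_x = 15  [B is the reflection of E across A]
2. B_y = -11  [B is the reflection of E across A]
   → B = (15, -11)
3. C_x = 1463/169  [D, A, C are collinear ∩ EC ⟂ DA]
4. C_y = 165/169  [D, A, C are collinear ∩ EC ⟂ DA]
   → C = (1463/169, 165/169)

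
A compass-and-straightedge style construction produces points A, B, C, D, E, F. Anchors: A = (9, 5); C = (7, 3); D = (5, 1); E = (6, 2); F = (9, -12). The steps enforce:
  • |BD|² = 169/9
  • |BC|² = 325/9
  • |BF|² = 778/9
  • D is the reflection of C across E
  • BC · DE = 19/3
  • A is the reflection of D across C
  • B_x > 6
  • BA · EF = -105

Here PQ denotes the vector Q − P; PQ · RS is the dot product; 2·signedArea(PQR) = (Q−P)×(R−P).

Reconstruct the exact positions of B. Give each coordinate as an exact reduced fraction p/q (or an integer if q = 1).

B = (20/3, -3)

1. B_x = 20/3  [BA · EF = -105 ∩ BC · DE = 19/3]
2. B_y = -3  [BA · EF = -105 ∩ BC · DE = 19/3]
   → B = (20/3, -3)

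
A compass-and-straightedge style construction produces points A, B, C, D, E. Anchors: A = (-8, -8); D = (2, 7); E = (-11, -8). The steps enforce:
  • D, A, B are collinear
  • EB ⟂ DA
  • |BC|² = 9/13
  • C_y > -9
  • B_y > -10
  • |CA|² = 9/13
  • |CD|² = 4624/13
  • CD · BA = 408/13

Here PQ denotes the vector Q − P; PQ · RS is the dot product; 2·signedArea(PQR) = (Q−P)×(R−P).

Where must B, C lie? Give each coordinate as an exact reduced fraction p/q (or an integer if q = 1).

1. B_x = -116/13  [D, A, B are collinear ∩ EB ⟂ DA]
2. B_y = -122/13  [D, A, B are collinear ∩ EB ⟂ DA]
   → B = (-116/13, -122/13)
3. C_x = -110/13  [line -12/13·x + -18/13·y + -258/13 = 0 ∩ |CD|² = 4624/13]
4. C_y = -113/13  [line -12/13·x + -18/13·y + -258/13 = 0 ∩ |CD|² = 4624/13]
   → C = (-110/13, -113/13)

B = (-116/13, -122/13)
C = (-110/13, -113/13)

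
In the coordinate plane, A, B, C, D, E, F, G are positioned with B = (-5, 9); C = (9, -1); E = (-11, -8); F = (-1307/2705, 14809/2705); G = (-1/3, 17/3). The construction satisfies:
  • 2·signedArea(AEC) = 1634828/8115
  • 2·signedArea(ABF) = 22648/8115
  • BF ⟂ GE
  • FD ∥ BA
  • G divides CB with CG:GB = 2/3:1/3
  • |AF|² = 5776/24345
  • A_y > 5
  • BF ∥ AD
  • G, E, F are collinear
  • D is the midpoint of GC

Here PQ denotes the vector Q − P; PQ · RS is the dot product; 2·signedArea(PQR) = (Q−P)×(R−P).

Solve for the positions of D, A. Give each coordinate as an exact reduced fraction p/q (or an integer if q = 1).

A = (-1489/8115, 47543/8115)
D = (13/3, 7/3)

1. D_x = 13/3  [D is the midpoint of GC]
2. D_y = 7/3  [D is the midpoint of GC]
   → D = (13/3, 7/3)
3. A_x = -1489/8115  [BF ∥ AD ∩ FD ∥ BA]
4. A_y = 47543/8115  [BF ∥ AD ∩ FD ∥ BA]
   → A = (-1489/8115, 47543/8115)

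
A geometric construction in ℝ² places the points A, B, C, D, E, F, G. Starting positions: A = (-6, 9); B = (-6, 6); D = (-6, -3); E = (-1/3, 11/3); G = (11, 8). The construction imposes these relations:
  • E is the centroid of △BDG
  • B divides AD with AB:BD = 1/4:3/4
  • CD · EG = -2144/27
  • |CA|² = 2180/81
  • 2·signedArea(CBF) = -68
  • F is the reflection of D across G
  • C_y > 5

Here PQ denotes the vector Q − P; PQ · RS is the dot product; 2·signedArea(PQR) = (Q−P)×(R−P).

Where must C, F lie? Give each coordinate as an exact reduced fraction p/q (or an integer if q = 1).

C = (-20/9, 49/9)
F = (28, 19)

1. F_x = 28  [F is the reflection of D across G]
2. F_y = 19  [F is the reflection of D across G]
   → F = (28, 19)
3. C_x = -20/9  [CD · EG = -2144/27 ∩ 2·signedArea(CBF) = -68]
4. C_y = 49/9  [CD · EG = -2144/27 ∩ 2·signedArea(CBF) = -68]
   → C = (-20/9, 49/9)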